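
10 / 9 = 1.11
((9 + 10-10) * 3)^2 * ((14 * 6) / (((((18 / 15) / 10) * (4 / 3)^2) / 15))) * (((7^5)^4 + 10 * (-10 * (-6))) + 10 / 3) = 1374232280343920279706375 / 4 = 343558070085980069926593.80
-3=-3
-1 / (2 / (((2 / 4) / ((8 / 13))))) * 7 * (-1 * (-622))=-28301 / 16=-1768.81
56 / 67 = 0.84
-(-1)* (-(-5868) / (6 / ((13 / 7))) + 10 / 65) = 1816.44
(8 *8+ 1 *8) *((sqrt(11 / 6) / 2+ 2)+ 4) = 6 *sqrt(66)+ 432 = 480.74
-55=-55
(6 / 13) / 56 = 3 / 364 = 0.01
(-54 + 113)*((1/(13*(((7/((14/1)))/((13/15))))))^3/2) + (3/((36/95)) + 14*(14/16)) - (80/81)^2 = 31593071/1640250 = 19.26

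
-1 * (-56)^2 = -3136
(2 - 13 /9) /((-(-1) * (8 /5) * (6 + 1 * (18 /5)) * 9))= 125 /31104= 0.00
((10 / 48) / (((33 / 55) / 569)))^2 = 202350625 / 5184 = 39033.69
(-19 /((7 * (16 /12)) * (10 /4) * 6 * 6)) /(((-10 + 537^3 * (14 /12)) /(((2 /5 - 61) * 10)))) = 1919 /25292843590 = 0.00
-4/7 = -0.57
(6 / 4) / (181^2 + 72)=0.00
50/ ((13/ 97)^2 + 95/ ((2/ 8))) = 470450/ 3575589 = 0.13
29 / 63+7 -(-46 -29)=82.46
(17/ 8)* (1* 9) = 153/ 8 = 19.12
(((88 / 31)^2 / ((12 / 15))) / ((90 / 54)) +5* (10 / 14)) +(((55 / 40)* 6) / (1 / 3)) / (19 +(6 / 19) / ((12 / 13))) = 5130217 / 470890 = 10.89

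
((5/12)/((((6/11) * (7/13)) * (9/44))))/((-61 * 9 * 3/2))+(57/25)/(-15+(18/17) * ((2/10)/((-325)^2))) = -6725066638810/41921059662531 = -0.16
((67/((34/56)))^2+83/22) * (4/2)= 77450259/3179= 24363.09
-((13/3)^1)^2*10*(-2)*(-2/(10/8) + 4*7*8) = 751712/9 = 83523.56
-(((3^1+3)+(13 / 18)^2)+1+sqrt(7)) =-2437 / 324 - sqrt(7) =-10.17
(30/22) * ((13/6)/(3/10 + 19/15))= 975/517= 1.89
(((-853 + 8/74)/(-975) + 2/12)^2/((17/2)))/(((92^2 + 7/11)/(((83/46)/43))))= 5154678690073/8149273148153767500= 0.00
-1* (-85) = 85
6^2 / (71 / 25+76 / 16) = 1200 / 253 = 4.74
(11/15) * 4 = 44/15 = 2.93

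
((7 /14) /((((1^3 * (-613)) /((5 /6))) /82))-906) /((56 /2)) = -3332473 /102984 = -32.36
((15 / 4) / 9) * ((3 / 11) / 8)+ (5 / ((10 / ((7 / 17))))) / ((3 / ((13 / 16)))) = 157 / 2244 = 0.07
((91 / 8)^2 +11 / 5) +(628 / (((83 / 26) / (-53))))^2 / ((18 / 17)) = 2036981962280429 / 19840320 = 102668805.86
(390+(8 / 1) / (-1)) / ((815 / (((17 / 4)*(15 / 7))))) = 9741 / 2282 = 4.27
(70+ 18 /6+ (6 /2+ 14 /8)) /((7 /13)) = 4043 /28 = 144.39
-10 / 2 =-5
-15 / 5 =-3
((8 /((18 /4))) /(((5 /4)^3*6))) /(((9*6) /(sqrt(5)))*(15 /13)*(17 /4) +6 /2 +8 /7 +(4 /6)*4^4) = 8894040064 /5545096279875 - 299400192*sqrt(5) /616121808875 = 0.00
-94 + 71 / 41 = -92.27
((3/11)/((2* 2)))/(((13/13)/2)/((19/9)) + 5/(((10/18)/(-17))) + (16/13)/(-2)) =-741/1666918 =-0.00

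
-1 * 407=-407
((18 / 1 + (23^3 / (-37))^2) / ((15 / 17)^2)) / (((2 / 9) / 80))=342315947672 / 6845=50009634.43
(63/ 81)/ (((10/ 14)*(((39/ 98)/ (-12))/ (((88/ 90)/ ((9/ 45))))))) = -845152/ 5265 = -160.52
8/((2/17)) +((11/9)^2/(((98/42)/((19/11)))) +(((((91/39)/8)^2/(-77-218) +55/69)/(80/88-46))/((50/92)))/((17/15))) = 69.08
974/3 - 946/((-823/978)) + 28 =1476.83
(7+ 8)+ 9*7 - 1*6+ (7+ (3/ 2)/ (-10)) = 1577/ 20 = 78.85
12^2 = 144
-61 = -61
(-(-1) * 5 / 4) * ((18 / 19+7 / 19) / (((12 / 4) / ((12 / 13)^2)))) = 1500 / 3211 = 0.47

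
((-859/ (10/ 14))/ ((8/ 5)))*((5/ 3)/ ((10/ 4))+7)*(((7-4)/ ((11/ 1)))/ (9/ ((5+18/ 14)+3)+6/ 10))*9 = -26968305/ 2992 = -9013.47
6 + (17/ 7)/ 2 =101/ 14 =7.21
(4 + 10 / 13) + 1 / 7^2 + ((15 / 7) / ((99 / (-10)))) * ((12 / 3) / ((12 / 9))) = 29011 / 7007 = 4.14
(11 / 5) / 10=11 / 50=0.22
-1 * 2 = -2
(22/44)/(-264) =-1/528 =-0.00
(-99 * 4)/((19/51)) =-20196/19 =-1062.95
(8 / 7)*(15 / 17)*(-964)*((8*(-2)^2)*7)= -3701760 / 17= -217750.59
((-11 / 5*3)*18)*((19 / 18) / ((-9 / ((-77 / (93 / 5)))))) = -16093 / 279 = -57.68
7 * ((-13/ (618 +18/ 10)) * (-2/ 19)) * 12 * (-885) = -3221400/ 19627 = -164.13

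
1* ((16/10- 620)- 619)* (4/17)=-24748/85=-291.15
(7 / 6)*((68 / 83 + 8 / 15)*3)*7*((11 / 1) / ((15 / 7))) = 3176866 / 18675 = 170.11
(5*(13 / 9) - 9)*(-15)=80 / 3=26.67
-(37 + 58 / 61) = -2315 / 61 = -37.95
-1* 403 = -403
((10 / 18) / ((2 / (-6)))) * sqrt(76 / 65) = -2 * sqrt(1235) / 39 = -1.80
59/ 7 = 8.43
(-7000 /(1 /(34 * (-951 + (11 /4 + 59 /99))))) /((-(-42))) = 5370039.56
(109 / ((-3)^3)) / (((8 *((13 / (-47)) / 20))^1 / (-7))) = -179305 / 702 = -255.42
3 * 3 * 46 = 414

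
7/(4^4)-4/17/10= 0.00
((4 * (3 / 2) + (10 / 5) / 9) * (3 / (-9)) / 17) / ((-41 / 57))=1064 / 6273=0.17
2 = 2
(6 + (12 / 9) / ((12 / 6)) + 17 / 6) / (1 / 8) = 76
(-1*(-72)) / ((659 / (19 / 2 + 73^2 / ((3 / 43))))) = 5500212 / 659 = 8346.30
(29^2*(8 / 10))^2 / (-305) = -11316496 / 7625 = -1484.13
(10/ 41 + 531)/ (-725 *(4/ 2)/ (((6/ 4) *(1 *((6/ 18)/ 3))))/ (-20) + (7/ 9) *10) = 196029/ 163385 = 1.20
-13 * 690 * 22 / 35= -5638.29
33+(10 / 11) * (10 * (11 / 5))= 53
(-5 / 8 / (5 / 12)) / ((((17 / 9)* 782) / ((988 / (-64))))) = 6669 / 425408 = 0.02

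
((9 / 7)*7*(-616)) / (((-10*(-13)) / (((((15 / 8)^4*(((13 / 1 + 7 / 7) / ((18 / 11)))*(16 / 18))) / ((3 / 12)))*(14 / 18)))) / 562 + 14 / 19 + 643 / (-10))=3988521306000 / 45728689487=87.22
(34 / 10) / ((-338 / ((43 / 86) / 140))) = -17 / 473200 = -0.00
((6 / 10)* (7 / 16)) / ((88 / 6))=63 / 3520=0.02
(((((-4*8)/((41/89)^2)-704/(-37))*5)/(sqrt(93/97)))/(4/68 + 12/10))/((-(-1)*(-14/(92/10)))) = 762919200*sqrt(9021)/206307449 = 351.23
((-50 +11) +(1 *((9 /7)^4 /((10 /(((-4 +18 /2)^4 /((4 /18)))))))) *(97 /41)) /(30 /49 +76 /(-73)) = -51144700017 /12327224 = -4148.92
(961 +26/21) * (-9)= -8660.14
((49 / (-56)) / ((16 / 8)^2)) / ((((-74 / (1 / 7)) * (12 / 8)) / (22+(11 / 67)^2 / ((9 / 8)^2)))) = 4003571 / 645769584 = 0.01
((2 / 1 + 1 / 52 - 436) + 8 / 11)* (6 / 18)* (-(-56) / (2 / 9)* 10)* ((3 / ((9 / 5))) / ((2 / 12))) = -520424100 / 143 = -3639329.37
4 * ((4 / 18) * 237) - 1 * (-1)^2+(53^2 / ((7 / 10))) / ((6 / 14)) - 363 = 9210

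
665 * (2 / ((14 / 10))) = 950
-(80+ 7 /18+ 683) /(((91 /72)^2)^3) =-1168690249728 /6240321451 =-187.28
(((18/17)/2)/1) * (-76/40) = -171/170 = -1.01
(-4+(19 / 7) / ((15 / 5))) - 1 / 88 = -5741 / 1848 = -3.11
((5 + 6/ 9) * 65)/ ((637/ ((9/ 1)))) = 255/ 49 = 5.20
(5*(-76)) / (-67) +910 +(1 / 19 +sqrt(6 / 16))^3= 1107*sqrt(6) / 11552 +3366615419 / 3676424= 915.97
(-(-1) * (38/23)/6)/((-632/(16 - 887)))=16549/43608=0.38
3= 3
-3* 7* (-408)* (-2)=-17136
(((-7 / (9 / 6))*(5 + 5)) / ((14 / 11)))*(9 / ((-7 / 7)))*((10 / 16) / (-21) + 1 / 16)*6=1815 / 28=64.82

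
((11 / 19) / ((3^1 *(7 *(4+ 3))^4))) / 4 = 11 / 1314374628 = 0.00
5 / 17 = 0.29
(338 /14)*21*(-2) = -1014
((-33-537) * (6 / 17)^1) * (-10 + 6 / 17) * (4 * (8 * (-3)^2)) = 161533440 / 289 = 558939.24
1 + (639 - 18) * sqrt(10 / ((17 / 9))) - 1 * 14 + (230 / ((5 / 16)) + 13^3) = 1863 * sqrt(170) / 17 + 2920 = 4348.86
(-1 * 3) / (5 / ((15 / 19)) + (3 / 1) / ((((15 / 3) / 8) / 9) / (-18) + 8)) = -93267 / 208561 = -0.45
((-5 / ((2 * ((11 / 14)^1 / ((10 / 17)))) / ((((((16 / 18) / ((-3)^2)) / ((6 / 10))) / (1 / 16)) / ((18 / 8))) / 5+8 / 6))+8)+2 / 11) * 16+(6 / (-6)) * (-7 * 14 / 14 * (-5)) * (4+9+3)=-194681680 / 408969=-476.03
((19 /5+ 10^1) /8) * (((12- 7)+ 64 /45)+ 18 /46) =1763 /150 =11.75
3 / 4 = 0.75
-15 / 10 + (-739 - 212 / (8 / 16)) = -2329 / 2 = -1164.50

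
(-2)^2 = 4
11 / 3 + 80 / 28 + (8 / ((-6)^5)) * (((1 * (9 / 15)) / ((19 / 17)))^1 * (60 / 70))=234253 / 35910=6.52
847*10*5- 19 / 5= 211731 / 5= 42346.20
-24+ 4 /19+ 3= -395 /19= -20.79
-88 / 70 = -44 / 35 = -1.26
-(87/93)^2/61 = -841/58621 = -0.01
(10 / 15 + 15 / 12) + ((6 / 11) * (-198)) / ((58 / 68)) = -43397 / 348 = -124.70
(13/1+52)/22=65/22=2.95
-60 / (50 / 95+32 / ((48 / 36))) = -570 / 233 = -2.45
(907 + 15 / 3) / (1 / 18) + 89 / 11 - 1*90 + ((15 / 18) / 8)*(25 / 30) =51746675 / 3168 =16334.18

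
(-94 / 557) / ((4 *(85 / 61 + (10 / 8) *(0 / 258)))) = -2867 / 94690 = -0.03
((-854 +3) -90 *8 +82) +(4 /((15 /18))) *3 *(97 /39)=-94457 /65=-1453.18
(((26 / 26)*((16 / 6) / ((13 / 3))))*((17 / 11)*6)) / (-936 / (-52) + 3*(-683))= -272 / 96811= -0.00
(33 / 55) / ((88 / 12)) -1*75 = -8241 / 110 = -74.92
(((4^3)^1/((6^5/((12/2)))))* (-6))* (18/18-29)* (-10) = -2240/27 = -82.96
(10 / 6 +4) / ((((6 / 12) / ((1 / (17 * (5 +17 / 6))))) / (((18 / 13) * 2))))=144 / 611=0.24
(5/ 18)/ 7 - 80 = -10075/ 126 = -79.96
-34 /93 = -0.37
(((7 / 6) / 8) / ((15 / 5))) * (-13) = -91 / 144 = -0.63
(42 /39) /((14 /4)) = 4 /13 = 0.31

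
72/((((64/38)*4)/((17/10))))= 18.17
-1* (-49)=49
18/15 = 6/5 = 1.20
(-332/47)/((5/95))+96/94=-6260/47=-133.19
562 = 562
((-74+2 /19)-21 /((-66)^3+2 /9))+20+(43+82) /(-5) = -78.89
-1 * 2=-2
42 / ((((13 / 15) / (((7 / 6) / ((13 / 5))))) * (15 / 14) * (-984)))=-1715 / 83148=-0.02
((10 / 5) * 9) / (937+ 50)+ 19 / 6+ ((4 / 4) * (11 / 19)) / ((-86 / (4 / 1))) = 5093051 / 1612758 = 3.16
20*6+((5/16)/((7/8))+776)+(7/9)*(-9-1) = 111961/126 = 888.58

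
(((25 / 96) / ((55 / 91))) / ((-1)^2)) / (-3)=-455 / 3168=-0.14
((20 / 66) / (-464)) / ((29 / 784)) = -490 / 27753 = -0.02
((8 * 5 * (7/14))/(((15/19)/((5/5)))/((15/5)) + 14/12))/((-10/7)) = -1596/163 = -9.79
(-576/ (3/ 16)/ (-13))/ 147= 1024/ 637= 1.61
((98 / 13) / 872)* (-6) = -147 / 2834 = -0.05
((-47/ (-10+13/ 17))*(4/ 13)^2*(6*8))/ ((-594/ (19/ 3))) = -1943168/ 7880301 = -0.25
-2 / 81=-0.02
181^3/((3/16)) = 94875856/3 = 31625285.33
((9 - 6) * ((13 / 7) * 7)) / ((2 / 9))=351 / 2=175.50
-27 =-27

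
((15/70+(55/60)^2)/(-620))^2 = 1129969/390575001600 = 0.00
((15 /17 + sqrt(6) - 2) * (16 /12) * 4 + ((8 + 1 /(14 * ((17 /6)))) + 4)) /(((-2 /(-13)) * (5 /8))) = 22516 /357 + 832 * sqrt(6) /15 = 198.94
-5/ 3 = -1.67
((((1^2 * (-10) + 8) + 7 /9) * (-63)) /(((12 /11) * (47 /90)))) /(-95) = -2541 /1786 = -1.42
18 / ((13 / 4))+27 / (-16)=801 / 208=3.85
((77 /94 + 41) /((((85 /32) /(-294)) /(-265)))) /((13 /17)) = 980045472 /611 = 1604002.41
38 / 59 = 0.64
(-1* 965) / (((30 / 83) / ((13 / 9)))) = -208247 / 54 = -3856.43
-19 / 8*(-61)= 1159 / 8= 144.88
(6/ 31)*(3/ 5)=18/ 155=0.12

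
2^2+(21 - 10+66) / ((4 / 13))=1017 / 4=254.25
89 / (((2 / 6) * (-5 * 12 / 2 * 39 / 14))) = -623 / 195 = -3.19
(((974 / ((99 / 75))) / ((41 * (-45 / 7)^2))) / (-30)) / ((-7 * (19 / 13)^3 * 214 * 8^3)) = 7489573 / 1235431333002240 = 0.00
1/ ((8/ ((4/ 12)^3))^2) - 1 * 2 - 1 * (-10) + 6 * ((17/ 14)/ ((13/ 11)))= 60139675/ 4245696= 14.16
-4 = -4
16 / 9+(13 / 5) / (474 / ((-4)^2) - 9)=4712 / 2475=1.90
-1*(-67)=67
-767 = -767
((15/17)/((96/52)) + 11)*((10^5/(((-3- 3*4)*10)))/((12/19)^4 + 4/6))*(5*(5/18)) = -12869.90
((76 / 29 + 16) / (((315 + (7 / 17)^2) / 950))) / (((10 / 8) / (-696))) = -711633600 / 22771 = -31251.75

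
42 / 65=0.65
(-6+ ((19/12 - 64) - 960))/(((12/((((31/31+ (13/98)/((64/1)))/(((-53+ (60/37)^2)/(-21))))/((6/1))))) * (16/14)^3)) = -247762667285/61977133056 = -4.00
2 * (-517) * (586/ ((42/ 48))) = -4847392/ 7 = -692484.57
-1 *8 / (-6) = 4 / 3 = 1.33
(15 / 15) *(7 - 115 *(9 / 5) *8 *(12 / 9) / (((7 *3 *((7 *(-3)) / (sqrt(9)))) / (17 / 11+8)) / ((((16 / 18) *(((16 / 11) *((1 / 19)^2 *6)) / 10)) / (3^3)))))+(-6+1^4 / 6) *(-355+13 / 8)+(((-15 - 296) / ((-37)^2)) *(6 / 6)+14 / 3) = 374831662996583 / 180833049936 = 2072.81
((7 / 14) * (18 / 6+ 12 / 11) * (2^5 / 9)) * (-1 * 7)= -50.91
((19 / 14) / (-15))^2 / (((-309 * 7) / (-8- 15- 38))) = 22021 / 95388300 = 0.00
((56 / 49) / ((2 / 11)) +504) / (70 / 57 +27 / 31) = 6311724 / 25963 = 243.10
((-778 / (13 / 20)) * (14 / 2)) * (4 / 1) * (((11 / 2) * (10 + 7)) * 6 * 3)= -56403803.08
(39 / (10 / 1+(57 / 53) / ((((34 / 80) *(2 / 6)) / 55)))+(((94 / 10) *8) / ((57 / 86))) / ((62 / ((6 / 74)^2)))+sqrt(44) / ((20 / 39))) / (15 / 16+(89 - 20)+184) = 256566892536 / 631005467643215+312 *sqrt(11) / 20315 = 0.05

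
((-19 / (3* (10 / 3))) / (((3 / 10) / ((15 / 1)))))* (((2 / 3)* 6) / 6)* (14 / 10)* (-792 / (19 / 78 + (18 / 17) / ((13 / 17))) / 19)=2269.98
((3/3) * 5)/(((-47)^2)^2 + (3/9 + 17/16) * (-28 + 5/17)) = 1360/1327262713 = 0.00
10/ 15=2/ 3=0.67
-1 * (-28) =28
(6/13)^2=36/169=0.21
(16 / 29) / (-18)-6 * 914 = -1431332 / 261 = -5484.03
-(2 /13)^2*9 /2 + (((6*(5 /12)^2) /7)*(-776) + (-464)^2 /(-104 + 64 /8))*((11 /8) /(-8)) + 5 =410.20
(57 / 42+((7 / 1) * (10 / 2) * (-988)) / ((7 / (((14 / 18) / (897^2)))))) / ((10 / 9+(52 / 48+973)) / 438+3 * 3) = 0.12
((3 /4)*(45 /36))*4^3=60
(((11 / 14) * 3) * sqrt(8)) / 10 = 33 * sqrt(2) / 70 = 0.67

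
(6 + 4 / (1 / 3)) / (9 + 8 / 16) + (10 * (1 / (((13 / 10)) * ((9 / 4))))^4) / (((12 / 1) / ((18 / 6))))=6867593956 / 3560385699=1.93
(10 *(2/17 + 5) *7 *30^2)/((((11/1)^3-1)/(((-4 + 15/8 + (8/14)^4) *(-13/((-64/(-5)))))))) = 49328706375/99266944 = 496.93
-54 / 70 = -27 / 35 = -0.77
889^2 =790321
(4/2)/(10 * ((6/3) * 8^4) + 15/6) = 0.00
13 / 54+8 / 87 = 521 / 1566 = 0.33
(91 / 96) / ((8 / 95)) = 8645 / 768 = 11.26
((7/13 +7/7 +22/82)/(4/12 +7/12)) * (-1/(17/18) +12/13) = -346680/1295723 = -0.27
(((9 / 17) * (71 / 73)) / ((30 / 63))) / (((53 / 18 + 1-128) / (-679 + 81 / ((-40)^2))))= 18742261707 / 3167032000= 5.92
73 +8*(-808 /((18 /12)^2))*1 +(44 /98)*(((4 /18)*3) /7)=-8643125 /3087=-2799.85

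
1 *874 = 874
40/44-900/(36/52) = -14290/11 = -1299.09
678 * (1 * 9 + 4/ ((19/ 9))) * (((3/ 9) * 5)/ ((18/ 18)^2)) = 233910/ 19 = 12311.05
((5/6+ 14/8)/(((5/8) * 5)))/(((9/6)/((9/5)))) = 124/125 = 0.99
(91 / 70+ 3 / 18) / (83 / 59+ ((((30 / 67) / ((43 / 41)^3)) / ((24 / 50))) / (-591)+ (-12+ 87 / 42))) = -9534965545798 / 55410025270265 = -0.17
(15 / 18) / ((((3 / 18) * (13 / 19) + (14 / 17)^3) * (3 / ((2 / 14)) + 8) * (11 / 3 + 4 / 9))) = 840123 / 80836601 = 0.01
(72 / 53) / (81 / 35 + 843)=420 / 261343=0.00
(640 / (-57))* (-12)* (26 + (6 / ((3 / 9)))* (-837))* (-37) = 1424588800 / 19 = 74978357.89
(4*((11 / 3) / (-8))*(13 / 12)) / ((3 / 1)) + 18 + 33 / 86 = 164599 / 9288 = 17.72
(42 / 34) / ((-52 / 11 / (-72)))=4158 / 221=18.81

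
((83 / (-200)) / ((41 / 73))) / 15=-6059 / 123000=-0.05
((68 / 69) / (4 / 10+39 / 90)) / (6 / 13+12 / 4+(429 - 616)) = -884 / 137195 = -0.01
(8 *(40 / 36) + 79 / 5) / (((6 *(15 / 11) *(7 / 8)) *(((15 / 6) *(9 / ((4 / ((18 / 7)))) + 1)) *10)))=97768 / 4809375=0.02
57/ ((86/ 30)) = 855/ 43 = 19.88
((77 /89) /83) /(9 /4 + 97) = 308 /2932639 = 0.00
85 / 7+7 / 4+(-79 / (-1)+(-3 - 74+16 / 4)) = 557 / 28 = 19.89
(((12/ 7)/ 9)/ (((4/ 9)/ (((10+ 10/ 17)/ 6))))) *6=540/ 119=4.54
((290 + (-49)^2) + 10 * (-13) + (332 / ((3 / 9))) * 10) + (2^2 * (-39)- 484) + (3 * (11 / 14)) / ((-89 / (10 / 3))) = 7401808 / 623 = 11880.91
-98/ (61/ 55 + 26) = -770/ 213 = -3.62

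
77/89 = 0.87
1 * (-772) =-772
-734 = -734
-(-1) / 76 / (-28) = -1 / 2128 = -0.00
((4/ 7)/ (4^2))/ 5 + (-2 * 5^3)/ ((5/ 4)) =-27999/ 140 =-199.99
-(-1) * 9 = 9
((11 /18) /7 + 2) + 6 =1019 /126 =8.09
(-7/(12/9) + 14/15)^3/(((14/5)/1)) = -2481997/86400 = -28.73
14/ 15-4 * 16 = -946/ 15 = -63.07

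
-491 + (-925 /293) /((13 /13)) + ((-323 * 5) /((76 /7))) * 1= -753487 /1172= -642.91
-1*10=-10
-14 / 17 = -0.82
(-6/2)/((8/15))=-45/8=-5.62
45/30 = 1.50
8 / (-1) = -8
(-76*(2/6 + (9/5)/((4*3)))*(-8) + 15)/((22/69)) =106559/110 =968.72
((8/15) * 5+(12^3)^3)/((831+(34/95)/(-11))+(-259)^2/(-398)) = 6438012741928240/826524099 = 7789261.98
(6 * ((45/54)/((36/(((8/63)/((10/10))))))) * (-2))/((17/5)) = -100/9639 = -0.01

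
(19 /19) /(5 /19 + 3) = 19 /62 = 0.31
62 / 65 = 0.95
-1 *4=-4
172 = 172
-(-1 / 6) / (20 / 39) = 13 / 40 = 0.32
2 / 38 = 1 / 19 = 0.05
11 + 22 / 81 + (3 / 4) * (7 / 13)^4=11.33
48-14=34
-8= -8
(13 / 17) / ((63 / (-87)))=-377 / 357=-1.06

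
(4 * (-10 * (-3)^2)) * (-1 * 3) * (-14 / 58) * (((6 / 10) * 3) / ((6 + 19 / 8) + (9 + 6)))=-108864 / 5423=-20.07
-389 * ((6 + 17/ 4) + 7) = -26841/ 4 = -6710.25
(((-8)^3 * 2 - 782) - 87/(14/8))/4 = -6495/14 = -463.93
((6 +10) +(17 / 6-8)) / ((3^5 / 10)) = 325 / 729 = 0.45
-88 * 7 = -616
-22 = -22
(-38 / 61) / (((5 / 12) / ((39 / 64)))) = -2223 / 2440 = -0.91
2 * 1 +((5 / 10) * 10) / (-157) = 309 / 157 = 1.97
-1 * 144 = -144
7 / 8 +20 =167 / 8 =20.88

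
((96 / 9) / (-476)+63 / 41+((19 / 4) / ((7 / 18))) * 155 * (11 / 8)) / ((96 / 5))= 3049980565 / 22482432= 135.66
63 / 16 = 3.94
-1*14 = -14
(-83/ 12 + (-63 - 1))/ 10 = -851/ 120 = -7.09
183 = 183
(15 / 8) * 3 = 45 / 8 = 5.62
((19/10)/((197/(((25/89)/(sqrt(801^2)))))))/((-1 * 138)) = -0.00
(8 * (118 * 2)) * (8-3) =9440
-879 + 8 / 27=-23725 / 27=-878.70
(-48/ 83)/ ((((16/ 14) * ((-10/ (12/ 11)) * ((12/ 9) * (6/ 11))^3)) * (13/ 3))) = 22869/ 690560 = 0.03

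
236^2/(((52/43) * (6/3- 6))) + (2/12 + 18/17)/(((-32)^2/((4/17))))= -66444880807/5770752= -11514.08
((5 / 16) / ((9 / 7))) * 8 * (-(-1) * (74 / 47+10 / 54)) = 78155 / 22842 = 3.42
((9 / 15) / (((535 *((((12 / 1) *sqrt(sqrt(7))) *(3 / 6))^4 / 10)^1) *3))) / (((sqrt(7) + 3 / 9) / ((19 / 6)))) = -19 / 300918240 + 19 *sqrt(7) / 100306080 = 0.00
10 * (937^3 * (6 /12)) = 4113284765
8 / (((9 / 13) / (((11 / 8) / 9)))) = 143 / 81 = 1.77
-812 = -812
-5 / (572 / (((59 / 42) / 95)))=-59 / 456456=-0.00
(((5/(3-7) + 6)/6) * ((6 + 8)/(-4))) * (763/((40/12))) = -101479/160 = -634.24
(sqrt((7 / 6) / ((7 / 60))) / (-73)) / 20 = -0.00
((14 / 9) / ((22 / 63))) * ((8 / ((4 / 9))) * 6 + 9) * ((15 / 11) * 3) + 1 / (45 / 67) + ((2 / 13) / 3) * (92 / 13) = 1963679968 / 920205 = 2133.96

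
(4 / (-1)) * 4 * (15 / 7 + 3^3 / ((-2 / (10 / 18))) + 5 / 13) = 7240 / 91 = 79.56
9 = 9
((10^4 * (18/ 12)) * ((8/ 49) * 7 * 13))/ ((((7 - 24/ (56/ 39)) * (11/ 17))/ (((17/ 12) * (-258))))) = 142545000/ 11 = 12958636.36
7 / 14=1 / 2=0.50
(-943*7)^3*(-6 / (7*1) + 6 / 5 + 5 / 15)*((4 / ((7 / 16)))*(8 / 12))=-53345947914112 / 45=-1185465509202.49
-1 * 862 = -862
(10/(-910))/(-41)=1/3731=0.00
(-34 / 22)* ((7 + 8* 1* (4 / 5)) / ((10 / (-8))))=4556 / 275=16.57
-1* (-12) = 12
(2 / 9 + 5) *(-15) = -235 / 3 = -78.33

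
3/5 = 0.60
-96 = -96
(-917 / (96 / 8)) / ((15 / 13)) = -11921 / 180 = -66.23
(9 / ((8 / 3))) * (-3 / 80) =-81 / 640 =-0.13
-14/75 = -0.19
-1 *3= -3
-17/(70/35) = -17/2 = -8.50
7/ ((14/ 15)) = 15/ 2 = 7.50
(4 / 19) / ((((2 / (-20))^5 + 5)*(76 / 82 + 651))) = 0.00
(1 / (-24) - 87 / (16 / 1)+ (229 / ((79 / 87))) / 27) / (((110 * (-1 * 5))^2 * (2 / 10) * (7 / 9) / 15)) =753 / 611776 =0.00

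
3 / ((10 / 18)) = 27 / 5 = 5.40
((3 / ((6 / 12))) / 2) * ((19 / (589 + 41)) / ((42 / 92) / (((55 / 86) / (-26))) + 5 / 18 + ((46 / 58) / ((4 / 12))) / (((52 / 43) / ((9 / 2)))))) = -21746868 / 2266145539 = -0.01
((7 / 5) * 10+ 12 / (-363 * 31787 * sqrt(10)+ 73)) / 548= 9319881145345529 / 364806776260684994 - 34616043 * sqrt(10) / 182403388130342497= 0.03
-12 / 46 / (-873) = 2 / 6693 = 0.00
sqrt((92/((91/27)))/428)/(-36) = -sqrt(671853)/116844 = -0.01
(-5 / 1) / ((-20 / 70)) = 17.50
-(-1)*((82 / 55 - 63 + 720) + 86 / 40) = 145341 / 220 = 660.64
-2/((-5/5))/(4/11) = 11/2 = 5.50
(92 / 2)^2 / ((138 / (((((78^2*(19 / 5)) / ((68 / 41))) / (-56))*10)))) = -9083919 / 238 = -38167.73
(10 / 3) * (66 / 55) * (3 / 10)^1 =6 / 5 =1.20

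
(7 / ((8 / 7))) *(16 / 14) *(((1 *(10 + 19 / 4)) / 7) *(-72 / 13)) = -1062 / 13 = -81.69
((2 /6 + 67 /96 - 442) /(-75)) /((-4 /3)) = -4.41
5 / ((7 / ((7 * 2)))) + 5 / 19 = 10.26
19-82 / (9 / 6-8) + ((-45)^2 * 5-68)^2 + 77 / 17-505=101142780.14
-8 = -8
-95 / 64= -1.48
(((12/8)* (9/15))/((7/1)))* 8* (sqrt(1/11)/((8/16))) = 0.62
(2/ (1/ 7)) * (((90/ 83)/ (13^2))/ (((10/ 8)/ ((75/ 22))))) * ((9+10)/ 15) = 47880/ 154297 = 0.31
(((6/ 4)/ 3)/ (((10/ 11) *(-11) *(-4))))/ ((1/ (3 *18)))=27/ 40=0.68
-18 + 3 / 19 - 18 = -681 / 19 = -35.84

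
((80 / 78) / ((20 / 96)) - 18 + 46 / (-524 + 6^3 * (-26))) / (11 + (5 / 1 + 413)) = -0.03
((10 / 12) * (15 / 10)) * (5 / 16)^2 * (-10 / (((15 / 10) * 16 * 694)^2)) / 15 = -125 / 426120708096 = -0.00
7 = 7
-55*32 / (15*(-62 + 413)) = -352 / 1053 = -0.33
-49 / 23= -2.13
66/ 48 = 11/ 8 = 1.38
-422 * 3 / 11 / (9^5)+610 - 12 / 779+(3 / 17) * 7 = 1752533990959 / 2867281659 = 611.22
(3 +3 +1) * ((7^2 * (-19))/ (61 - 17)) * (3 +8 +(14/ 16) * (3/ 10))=-5871817/ 3520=-1668.13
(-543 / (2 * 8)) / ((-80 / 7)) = 3801 / 1280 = 2.97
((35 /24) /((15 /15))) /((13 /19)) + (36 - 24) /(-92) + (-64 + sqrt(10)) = -444905 /7176 + sqrt(10) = -58.84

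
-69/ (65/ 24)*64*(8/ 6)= -141312/ 65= -2174.03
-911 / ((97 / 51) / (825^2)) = -326005341.49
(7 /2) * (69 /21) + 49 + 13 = 147 /2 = 73.50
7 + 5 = 12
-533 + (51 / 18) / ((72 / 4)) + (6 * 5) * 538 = 15607.16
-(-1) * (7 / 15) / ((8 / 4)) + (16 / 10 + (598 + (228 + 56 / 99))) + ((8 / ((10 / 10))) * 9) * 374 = 5495767 / 198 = 27756.40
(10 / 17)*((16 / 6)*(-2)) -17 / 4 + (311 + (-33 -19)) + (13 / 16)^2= 3293675 / 13056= 252.27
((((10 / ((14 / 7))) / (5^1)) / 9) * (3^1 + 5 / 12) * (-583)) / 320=-0.69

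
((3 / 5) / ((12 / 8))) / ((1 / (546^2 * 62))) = 36966384 / 5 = 7393276.80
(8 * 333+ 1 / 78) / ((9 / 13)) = 207793 / 54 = 3848.02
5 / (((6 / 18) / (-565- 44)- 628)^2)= 16689645 / 1316428085449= 0.00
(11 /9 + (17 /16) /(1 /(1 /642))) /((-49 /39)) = -490295 /503328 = -0.97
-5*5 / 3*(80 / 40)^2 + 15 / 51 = -1685 / 51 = -33.04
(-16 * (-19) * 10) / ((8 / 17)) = 6460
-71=-71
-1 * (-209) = 209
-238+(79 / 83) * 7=-19201 / 83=-231.34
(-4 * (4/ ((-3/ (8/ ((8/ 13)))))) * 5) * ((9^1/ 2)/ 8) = 195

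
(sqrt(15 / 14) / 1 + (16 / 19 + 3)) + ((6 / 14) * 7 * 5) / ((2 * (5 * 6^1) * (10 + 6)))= 4.89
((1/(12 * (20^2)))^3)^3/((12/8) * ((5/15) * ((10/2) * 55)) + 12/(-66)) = 11/2043110548228276224000000000000000000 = 0.00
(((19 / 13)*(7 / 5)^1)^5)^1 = 41615795893 / 1160290625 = 35.87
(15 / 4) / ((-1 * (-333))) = 5 / 444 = 0.01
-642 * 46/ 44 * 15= -110745/ 11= -10067.73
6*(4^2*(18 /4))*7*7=21168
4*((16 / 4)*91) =1456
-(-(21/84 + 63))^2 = -64009/16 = -4000.56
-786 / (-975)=262 / 325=0.81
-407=-407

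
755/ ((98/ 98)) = 755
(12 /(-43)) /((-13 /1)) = 12 /559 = 0.02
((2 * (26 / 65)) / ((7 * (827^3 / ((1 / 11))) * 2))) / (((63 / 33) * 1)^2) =22 / 8730179283105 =0.00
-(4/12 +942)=-2827/3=-942.33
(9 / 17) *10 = 90 / 17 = 5.29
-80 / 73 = -1.10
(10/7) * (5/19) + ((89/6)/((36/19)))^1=235703/28728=8.20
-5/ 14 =-0.36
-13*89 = -1157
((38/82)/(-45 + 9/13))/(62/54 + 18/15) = -3705/831808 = -0.00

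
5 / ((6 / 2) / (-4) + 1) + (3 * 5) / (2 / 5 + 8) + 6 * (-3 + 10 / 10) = 137 / 14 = 9.79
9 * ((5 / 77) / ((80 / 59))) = 531 / 1232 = 0.43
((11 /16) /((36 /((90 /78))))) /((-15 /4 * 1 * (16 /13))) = -11 /2304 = -0.00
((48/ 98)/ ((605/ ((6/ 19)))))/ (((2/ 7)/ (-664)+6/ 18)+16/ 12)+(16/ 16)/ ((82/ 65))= 60771284593/ 76650476210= 0.79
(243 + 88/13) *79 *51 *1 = 13082163/13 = 1006320.23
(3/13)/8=0.03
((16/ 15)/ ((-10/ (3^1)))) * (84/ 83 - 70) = 45808/ 2075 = 22.08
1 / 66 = 0.02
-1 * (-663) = 663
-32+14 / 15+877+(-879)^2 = 11602304 / 15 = 773486.93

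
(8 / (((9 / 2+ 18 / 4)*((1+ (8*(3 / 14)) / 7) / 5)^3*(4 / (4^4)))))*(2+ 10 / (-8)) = 1882384000 / 680943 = 2764.38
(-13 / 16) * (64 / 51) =-52 / 51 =-1.02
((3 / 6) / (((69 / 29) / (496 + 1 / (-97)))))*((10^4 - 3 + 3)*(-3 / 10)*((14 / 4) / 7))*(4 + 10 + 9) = -348804750 / 97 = -3595925.26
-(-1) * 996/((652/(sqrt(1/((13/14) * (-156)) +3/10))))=0.83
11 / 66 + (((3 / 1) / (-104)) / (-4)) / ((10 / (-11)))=1981 / 12480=0.16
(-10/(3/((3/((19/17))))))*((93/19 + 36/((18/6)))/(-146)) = 27285/26353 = 1.04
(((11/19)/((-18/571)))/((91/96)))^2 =10099446016/26904969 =375.37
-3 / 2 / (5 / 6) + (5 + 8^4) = 20496 / 5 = 4099.20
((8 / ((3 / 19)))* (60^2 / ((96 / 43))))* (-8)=-653600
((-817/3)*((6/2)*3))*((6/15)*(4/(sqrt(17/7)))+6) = -17222.45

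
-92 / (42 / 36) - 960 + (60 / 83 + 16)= -593860 / 581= -1022.13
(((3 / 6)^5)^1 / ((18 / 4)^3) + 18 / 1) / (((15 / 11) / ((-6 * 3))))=-577379 / 2430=-237.60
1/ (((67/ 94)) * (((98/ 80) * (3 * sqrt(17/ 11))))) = 3760 * sqrt(187)/ 167433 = 0.31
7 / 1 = 7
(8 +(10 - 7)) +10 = 21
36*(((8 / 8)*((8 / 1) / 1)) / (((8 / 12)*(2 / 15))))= 3240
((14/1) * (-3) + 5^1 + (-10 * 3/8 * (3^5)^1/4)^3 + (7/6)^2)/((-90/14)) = 3050945547419/1658880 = 1839159.88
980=980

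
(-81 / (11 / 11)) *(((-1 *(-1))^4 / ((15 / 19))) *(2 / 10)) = -513 / 25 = -20.52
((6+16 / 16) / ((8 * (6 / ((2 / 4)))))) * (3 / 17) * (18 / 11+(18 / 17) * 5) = 0.09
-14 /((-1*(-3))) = -14 /3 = -4.67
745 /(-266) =-745 /266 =-2.80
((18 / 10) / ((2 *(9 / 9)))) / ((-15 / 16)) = -24 / 25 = -0.96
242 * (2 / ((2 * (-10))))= -121 / 5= -24.20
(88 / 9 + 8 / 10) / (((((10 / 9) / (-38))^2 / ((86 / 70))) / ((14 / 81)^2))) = 454.08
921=921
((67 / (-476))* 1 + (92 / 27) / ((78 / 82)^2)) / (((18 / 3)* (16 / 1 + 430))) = 70862863 / 52310158992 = 0.00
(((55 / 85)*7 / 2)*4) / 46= 77 / 391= 0.20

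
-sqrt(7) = -2.65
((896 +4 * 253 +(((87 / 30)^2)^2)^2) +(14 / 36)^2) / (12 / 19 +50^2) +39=16072584504546979 / 384847200000000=41.76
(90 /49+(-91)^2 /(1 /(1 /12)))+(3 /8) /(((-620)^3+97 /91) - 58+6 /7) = 360150259064587 /520508474472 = 691.92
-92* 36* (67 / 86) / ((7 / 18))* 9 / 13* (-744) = 13372822656 / 3913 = 3417537.10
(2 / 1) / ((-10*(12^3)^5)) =-1 / 77035107872931840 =-0.00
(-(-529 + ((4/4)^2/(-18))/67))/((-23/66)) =-7017725/4623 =-1518.00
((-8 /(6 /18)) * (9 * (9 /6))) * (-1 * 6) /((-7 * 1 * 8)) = -243 /7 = -34.71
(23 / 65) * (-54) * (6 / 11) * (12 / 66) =-1.89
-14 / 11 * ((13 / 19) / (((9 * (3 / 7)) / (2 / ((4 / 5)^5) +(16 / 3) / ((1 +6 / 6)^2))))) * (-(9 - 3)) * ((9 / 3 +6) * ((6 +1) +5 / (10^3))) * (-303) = -1029625092951 / 5350400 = -192438.90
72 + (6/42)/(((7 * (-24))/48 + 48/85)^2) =125525404/1743007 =72.02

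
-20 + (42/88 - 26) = -2003/44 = -45.52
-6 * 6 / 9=-4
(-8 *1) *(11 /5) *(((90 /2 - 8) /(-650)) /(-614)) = -814 /498875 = -0.00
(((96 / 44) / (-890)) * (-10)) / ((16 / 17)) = 0.03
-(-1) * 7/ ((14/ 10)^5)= 1.30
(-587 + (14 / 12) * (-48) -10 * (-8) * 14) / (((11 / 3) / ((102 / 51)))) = 2862 / 11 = 260.18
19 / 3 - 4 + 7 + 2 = 34 / 3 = 11.33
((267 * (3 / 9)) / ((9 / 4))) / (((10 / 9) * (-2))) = -89 / 5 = -17.80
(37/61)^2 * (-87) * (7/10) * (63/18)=-5836047/74420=-78.42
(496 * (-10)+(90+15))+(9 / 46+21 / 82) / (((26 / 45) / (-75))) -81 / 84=-1686947953 / 343252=-4914.60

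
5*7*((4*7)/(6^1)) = 490/3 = 163.33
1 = 1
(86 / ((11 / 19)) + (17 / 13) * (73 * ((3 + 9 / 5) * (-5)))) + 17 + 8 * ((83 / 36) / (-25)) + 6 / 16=-547205179 / 257400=-2125.89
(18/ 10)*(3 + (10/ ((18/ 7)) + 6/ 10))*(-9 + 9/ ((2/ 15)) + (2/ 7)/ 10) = 1380689/ 1750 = 788.97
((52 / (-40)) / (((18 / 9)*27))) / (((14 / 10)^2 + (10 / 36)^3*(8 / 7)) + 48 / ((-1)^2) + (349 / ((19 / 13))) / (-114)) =-4434885 / 8822186918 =-0.00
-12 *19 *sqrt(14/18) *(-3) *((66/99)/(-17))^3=-608 *sqrt(7)/44217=-0.04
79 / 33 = 2.39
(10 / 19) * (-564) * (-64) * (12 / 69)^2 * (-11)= -63528960 / 10051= -6320.66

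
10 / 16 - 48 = -379 / 8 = -47.38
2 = 2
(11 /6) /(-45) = -11 /270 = -0.04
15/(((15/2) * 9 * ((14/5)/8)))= 40/63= 0.63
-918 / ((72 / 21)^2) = -2499 / 32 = -78.09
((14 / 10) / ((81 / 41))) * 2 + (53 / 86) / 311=15373669 / 10832130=1.42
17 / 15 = 1.13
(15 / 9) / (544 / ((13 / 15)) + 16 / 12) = 65 / 24532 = 0.00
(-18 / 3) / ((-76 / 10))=15 / 19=0.79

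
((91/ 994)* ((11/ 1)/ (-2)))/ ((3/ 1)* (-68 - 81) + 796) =-143/ 99116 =-0.00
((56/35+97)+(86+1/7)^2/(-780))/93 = 1134961/1184820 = 0.96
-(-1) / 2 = 1 / 2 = 0.50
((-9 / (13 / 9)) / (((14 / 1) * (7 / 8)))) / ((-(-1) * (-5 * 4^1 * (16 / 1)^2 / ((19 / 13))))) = 1539 / 10599680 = 0.00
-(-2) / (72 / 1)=1 / 36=0.03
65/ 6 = 10.83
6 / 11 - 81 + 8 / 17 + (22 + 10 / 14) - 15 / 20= -303791 / 5236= -58.02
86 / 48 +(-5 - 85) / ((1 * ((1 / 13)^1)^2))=-364997 / 24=-15208.21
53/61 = 0.87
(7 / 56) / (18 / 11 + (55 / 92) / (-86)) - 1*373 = -52884624 / 141811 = -372.92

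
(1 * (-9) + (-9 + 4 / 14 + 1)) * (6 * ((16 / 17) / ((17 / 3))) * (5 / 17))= -168480 / 34391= -4.90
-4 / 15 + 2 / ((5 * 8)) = -0.22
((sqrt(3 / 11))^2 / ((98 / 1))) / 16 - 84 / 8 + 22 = 198355 / 17248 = 11.50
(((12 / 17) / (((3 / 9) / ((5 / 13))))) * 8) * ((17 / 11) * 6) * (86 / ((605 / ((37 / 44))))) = 1374624 / 190333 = 7.22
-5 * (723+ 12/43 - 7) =-154000/43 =-3581.40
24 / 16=3 / 2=1.50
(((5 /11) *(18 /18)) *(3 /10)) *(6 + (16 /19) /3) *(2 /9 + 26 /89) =73748 /167409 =0.44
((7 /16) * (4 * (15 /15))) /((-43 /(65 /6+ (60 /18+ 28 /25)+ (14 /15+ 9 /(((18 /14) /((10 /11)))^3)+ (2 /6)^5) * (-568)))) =263111243479 /2781523800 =94.59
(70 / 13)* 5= 350 / 13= 26.92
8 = 8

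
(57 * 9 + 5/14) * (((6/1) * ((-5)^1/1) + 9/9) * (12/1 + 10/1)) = -2292653/7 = -327521.86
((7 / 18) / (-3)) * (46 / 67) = -161 / 1809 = -0.09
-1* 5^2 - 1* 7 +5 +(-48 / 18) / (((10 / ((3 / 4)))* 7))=-946 / 35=-27.03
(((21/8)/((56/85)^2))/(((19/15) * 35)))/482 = 65025/229755904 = 0.00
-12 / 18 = -2 / 3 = -0.67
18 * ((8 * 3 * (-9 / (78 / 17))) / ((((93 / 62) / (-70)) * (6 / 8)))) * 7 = 4798080 / 13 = 369083.08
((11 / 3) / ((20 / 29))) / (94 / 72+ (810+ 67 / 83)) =79431 / 12132965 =0.01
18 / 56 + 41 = 1157 / 28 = 41.32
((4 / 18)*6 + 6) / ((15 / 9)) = 22 / 5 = 4.40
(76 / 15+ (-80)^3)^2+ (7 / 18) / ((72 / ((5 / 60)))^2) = 88058508490282401967 / 335923200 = 262138811759.00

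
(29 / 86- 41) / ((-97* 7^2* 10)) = 3497 / 4087580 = 0.00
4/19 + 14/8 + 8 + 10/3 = 3031/228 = 13.29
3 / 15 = 1 / 5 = 0.20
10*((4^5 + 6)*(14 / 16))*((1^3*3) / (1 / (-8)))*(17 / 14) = -262650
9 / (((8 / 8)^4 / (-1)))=-9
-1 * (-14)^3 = 2744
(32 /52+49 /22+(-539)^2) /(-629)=-83089819 /179894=-461.88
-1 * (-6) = 6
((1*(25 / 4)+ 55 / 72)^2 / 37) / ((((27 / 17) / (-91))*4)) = -394523675 / 20715264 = -19.05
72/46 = 36/23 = 1.57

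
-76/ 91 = -0.84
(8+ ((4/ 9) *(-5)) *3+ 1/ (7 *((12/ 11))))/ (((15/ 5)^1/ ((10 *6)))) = 205/ 7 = 29.29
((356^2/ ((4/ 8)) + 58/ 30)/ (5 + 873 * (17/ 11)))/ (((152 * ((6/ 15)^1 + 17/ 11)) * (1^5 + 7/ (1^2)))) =24213431/ 306023424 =0.08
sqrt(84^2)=84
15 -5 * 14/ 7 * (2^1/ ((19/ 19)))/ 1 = -5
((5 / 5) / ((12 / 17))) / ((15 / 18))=17 / 10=1.70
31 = 31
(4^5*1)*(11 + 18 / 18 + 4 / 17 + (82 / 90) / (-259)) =2481708032 / 198135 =12525.34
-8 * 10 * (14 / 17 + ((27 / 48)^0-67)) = 88640 / 17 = 5214.12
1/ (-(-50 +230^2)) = -1/ 52850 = -0.00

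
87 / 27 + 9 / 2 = 139 / 18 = 7.72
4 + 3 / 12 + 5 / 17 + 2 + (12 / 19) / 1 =9271 / 1292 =7.18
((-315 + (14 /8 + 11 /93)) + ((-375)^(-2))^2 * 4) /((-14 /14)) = 767845458983879 /2452148437500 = 313.13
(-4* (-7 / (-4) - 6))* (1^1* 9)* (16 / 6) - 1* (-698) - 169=937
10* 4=40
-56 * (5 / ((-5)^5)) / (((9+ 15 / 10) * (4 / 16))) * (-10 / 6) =-64 / 1125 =-0.06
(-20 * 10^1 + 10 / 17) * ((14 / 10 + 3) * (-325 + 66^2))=-60126396 / 17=-3536846.82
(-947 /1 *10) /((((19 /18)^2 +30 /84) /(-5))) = 107389800 /3337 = 32181.54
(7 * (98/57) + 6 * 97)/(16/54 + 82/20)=3047400/22553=135.12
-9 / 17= -0.53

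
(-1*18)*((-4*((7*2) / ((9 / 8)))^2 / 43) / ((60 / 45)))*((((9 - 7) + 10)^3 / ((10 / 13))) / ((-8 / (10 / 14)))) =-1677312 / 43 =-39007.26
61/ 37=1.65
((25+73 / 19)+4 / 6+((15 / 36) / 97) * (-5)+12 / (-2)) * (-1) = -519445 / 22116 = -23.49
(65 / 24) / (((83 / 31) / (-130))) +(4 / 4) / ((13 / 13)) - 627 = -754471 / 996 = -757.50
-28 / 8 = -3.50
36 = 36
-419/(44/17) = -161.89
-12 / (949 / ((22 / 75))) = -88 / 23725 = -0.00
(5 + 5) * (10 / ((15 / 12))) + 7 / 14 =161 / 2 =80.50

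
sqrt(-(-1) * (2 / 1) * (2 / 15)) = 0.52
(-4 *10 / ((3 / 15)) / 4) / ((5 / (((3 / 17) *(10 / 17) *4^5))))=-307200 / 289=-1062.98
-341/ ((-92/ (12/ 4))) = 11.12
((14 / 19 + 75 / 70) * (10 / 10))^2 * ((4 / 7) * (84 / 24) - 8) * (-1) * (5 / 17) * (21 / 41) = 10411245 / 3522638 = 2.96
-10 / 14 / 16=-5 / 112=-0.04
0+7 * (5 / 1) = 35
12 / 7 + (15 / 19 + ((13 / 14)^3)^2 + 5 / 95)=457429691 / 143061184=3.20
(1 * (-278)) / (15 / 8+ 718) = -2224 / 5759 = -0.39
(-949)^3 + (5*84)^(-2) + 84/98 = -854670348.14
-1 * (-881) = 881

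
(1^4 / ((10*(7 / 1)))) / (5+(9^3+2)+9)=1 / 52150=0.00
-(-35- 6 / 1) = 41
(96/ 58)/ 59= 48/ 1711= 0.03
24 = 24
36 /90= 2 /5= 0.40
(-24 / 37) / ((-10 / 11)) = 132 / 185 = 0.71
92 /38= 46 /19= 2.42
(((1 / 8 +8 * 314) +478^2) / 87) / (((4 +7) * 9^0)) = 1847969 / 7656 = 241.38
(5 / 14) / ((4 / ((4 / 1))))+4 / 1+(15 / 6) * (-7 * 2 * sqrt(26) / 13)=61 / 14 -35 * sqrt(26) / 13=-9.37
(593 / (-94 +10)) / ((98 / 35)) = -2965 / 1176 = -2.52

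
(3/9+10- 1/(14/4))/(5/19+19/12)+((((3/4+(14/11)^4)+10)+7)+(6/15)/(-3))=66486109219/2588821620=25.68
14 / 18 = 7 / 9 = 0.78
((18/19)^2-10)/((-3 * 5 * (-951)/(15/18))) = -1643/3089799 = -0.00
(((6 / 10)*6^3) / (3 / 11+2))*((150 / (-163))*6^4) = -55427328 / 815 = -68008.99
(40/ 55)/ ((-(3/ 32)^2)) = -82.75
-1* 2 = -2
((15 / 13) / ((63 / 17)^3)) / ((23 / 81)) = 24565 / 307671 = 0.08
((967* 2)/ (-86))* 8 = -7736/ 43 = -179.91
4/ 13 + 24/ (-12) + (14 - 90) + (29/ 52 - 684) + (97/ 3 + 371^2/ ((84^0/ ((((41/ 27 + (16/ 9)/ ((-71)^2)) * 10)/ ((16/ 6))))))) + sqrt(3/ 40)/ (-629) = 923907864773/ 1179594 - sqrt(30)/ 12580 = 783242.25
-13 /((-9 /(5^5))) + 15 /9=40640 /9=4515.56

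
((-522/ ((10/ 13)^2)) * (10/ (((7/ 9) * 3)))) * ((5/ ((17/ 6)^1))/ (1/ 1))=-793962/ 119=-6671.95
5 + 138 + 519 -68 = 594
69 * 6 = 414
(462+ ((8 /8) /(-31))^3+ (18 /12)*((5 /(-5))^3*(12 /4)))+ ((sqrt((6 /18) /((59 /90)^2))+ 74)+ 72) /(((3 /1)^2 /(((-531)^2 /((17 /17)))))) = 15930*sqrt(3)+ 272557352551 /59582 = 4602083.07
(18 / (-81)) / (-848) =1 / 3816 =0.00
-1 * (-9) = 9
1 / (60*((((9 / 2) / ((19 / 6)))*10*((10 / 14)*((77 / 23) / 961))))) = 419957 / 891000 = 0.47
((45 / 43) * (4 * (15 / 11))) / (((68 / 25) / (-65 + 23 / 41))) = -135.23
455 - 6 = 449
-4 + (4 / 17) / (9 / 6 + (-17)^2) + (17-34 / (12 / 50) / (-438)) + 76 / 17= 230948135 / 12978378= 17.79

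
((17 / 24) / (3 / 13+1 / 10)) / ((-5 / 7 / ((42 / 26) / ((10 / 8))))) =-3.87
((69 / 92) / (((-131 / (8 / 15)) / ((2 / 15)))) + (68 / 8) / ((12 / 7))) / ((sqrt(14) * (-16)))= -389693 * sqrt(14) / 17606400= -0.08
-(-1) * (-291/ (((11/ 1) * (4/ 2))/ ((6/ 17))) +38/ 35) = -23449/ 6545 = -3.58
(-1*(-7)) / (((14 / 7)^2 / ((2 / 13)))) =7 / 26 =0.27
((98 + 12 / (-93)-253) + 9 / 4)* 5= -94785 / 124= -764.40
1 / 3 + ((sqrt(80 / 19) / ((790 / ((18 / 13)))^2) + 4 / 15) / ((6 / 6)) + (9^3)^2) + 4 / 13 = 324 * sqrt(95) / 500996275 + 34543724 / 65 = 531441.91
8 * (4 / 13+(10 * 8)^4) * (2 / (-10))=-4259840032 / 65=-65536000.49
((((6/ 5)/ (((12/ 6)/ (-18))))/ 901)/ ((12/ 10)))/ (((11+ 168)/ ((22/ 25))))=-0.00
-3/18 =-1/6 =-0.17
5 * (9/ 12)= 15/ 4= 3.75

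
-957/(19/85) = -81345/19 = -4281.32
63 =63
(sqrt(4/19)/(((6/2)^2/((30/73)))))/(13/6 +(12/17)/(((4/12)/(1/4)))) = 136*sqrt(19)/76285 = 0.01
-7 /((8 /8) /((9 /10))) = -63 /10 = -6.30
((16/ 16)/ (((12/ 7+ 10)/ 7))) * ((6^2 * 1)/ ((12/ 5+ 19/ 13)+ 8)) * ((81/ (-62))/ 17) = -773955/ 5552999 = -0.14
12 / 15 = 4 / 5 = 0.80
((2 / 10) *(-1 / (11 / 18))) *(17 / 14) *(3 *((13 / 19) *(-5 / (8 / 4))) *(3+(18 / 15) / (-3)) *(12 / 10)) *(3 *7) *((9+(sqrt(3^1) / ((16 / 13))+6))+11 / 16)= 9075807 *sqrt(3) / 83600+175232889 / 83600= 2284.12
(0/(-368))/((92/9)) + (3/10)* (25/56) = 15/112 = 0.13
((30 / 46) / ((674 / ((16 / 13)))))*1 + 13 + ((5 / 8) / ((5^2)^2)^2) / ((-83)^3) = 468164543558024237 / 36009358425625000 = 13.00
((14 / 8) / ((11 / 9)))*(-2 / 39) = -21 / 286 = -0.07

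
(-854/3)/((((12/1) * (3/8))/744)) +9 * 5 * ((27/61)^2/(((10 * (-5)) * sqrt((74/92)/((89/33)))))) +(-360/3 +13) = -424547/9 - 2187 * sqrt(4998774)/15144470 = -47172.21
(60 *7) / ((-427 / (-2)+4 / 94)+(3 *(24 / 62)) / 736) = 37532320 / 19082873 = 1.97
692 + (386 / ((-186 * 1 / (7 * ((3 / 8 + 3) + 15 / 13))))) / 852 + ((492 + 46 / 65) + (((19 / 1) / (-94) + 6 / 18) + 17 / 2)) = 256753829229 / 215169760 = 1193.26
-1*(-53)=53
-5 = -5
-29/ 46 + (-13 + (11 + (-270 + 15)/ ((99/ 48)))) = -63891/ 506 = -126.27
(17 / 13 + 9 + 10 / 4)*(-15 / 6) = -32.02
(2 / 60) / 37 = 1 / 1110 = 0.00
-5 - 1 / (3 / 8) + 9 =4 / 3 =1.33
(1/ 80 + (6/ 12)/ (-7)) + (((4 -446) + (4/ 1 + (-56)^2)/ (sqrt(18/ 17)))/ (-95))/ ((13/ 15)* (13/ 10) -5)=-1112841/ 883120 + 15700* sqrt(34)/ 11039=7.03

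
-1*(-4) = 4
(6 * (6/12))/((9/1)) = 0.33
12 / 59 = 0.20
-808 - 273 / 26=-818.50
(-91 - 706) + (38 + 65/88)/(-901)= -63195945/79288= -797.04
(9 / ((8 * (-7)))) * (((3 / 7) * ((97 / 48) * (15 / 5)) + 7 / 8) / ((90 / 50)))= -1945 / 6272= -0.31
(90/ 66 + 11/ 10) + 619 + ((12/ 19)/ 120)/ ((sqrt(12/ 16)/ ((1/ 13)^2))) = sqrt(3)/ 48165 + 68361/ 110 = 621.46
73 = 73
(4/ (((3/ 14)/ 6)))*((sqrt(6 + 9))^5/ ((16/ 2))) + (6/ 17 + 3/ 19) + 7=2426/ 323 + 3150*sqrt(15)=12207.41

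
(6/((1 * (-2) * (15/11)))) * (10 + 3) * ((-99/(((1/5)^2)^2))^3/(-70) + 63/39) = -6775036962893859/70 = -96786242327055.13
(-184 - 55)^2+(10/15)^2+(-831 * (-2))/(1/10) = 663673/9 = 73741.44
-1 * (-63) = 63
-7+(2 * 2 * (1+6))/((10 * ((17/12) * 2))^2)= -50323/7225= -6.97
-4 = -4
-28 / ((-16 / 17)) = 29.75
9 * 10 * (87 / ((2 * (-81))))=-145 / 3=-48.33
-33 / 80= -0.41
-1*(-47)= 47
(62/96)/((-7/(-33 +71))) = -3.51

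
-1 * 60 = -60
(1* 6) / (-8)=-3 / 4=-0.75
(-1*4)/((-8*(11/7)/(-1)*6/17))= -0.90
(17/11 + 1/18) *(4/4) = 1.60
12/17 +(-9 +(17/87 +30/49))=-542552/72471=-7.49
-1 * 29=-29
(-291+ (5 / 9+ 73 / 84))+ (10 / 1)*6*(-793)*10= -119974573 / 252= -476089.58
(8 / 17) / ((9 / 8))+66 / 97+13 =14.10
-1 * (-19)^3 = 6859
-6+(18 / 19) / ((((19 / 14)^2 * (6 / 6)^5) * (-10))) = -207534 / 34295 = -6.05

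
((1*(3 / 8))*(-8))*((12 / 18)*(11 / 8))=-11 / 4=-2.75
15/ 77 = 0.19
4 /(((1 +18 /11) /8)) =352 /29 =12.14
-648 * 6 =-3888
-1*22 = -22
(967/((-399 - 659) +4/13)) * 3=-37713/13750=-2.74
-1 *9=-9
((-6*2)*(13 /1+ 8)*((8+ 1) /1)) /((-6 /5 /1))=1890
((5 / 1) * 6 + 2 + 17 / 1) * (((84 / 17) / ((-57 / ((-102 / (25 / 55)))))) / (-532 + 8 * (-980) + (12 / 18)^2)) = -0.11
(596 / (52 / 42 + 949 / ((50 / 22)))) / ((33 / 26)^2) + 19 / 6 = 1275133 / 314842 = 4.05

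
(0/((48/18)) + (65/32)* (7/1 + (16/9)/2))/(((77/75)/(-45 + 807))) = 14652625/1232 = 11893.36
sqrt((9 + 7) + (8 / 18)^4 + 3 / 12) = sqrt(427489) / 162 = 4.04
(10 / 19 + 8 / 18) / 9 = 166 / 1539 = 0.11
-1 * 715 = -715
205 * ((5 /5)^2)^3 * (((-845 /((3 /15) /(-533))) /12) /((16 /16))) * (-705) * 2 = -108486486875 /2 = -54243243437.50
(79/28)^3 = 493039/21952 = 22.46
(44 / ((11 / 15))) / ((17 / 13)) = 45.88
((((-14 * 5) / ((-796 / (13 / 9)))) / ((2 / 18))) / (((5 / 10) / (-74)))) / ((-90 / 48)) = 53872 / 597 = 90.24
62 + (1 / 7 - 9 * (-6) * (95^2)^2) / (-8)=-30788332779 / 56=-549791656.77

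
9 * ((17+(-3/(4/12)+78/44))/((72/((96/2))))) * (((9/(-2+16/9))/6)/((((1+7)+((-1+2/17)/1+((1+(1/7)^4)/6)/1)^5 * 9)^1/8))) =-53271220878417335303808080685/106175874167730000895221092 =-501.73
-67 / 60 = -1.12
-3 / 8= -0.38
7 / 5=1.40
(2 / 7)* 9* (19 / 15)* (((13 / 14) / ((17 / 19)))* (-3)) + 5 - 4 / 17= -22392 / 4165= -5.38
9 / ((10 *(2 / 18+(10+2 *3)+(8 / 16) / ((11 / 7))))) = 891 / 16265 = 0.05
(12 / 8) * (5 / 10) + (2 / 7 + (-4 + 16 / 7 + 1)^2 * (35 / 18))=73 / 36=2.03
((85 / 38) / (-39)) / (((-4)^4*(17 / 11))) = -0.00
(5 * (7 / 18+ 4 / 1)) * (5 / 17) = 1975 / 306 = 6.45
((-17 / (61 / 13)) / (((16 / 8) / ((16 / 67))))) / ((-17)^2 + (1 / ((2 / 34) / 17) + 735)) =-136 / 412787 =-0.00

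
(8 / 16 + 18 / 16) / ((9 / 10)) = 65 / 36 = 1.81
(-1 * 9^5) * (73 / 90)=-478953 / 10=-47895.30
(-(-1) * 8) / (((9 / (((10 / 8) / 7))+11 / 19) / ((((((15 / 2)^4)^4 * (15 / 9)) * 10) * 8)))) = 5199989948272705078125 / 2479616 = 2097094851893480.72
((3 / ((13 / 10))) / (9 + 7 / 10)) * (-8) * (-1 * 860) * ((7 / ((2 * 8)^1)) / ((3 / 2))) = 602000 / 1261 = 477.40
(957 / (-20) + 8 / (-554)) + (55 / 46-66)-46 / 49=-113.61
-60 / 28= -15 / 7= -2.14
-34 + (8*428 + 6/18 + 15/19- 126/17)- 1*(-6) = 3284630/969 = 3389.71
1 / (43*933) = 1 / 40119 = 0.00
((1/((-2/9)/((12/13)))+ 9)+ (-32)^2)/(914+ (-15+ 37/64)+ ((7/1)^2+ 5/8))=856000/789737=1.08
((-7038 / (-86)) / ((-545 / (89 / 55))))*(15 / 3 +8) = -4071483 / 1288925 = -3.16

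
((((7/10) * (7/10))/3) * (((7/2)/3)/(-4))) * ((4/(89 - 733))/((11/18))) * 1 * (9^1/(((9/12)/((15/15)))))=147/25300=0.01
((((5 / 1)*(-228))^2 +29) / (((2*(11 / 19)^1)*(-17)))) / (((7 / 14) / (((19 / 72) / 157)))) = -469166069 / 2113848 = -221.95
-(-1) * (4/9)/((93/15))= 20/279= 0.07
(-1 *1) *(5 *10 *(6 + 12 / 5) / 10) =-42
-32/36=-8/9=-0.89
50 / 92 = 25 / 46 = 0.54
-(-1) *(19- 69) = -50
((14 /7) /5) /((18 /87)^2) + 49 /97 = 85987 /8730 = 9.85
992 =992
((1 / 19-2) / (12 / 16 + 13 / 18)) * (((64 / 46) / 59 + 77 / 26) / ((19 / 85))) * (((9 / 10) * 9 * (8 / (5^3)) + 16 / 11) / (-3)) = 11.62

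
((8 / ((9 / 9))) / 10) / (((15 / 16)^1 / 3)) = 2.56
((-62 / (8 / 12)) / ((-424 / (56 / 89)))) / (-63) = -31 / 14151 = -0.00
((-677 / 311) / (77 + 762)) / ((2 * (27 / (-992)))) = 335792 / 7045083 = 0.05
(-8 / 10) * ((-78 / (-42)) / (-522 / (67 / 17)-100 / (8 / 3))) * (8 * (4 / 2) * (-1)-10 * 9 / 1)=-738608 / 797055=-0.93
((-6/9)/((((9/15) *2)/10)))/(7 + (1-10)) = 25/9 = 2.78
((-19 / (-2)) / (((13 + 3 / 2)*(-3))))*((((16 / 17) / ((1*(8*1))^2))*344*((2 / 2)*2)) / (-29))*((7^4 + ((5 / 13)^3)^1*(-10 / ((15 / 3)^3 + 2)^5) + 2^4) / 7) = 26.31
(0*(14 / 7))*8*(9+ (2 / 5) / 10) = 0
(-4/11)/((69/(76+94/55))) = -17096/41745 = -0.41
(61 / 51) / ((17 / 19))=1159 / 867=1.34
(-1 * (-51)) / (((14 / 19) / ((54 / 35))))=26163 / 245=106.79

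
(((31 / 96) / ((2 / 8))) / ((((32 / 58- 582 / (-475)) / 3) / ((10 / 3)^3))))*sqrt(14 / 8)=53378125*sqrt(7) / 1321812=106.84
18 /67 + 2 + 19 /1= 21.27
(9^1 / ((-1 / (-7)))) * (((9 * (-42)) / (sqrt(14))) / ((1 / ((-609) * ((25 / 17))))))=25897725 * sqrt(14) / 17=5700024.36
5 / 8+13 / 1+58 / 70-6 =2367 / 280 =8.45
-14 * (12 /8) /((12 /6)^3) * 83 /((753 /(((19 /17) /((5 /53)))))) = -585067 /170680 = -3.43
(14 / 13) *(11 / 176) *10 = 35 / 52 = 0.67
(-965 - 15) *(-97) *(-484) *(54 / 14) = -177463440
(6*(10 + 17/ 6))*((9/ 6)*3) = 693/ 2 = 346.50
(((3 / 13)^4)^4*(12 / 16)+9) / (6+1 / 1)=23954997930723614439 / 18631665057129035548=1.29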